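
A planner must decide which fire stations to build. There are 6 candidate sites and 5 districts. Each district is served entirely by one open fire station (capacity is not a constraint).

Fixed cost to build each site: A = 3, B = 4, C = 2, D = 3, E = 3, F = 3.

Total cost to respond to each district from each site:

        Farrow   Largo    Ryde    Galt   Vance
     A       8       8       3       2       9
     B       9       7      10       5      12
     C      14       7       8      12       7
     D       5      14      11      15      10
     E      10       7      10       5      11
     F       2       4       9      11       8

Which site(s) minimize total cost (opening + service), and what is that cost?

For any fixed open set, each district goes to its cheapest open site; total = fixed + service.
{A, F}: Farrow→F 2, Largo→F 4, Ryde→A 3, Galt→A 2, Vance→F 8. Service 19; fixed 6; total 25.
{A, C, F}: service 18 + fixed 8 = 26
{A, D, F}: service 19 + fixed 9 = 28
{A, B, C, D, E, F}: service 18 + fixed 18 = 36
No other subset beats 25.

Open A and F; minimum total cost 25.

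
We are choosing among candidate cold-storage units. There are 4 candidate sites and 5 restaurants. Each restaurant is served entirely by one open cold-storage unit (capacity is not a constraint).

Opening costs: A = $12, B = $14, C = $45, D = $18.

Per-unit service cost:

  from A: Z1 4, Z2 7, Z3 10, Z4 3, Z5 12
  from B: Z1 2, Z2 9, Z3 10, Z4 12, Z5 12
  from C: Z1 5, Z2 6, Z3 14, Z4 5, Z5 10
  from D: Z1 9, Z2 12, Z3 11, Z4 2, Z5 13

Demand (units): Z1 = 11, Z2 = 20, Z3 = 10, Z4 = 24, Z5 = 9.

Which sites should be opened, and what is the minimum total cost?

Open B, C and D; minimum total cost 457.

For any fixed open set, each restaurant goes to its cheapest open site; total = fixed + service.
{B, C, D}: Z1→B 2·11=22, Z2→C 6·20=120, Z3→B 10·10=100, Z4→D 2·24=48, Z5→C 10·9=90. Service 380; fixed 77; total 457.
{A, B, D}: service 418 + fixed 44 = 462
{A, B}: Z1→B 2·11=22, Z2→A 7·20=140, Z3→A 10·10=100, Z4→A 3·24=72, Z5→A 12·9=108. Service 442; fixed 26; total 468.
{A, B, C, D}: service 380 + fixed 89 = 469
No other subset beats 457.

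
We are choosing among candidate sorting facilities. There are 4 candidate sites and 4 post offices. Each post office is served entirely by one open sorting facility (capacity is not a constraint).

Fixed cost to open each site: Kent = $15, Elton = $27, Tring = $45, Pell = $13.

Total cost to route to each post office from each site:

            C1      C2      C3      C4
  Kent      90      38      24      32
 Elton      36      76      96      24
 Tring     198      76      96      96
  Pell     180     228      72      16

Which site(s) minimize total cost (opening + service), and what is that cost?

Open Kent and Elton; minimum total cost 164.

For any fixed open set, each post office goes to its cheapest open site; total = fixed + service.
{Kent, Elton}: C1→Elton 36, C2→Kent 38, C3→Kent 24, C4→Elton 24. Service 122; fixed 42; total 164.
{Kent, Elton, Pell}: C1→Elton 36, C2→Kent 38, C3→Kent 24, C4→Pell 16. Service 114; fixed 55; total 169.
{Kent, Pell}: C1→Kent 90, C2→Kent 38, C3→Kent 24, C4→Pell 16. Service 168; fixed 28; total 196.
{Kent, Elton, Tring, Pell}: service 114 + fixed 100 = 214
No other subset beats 164.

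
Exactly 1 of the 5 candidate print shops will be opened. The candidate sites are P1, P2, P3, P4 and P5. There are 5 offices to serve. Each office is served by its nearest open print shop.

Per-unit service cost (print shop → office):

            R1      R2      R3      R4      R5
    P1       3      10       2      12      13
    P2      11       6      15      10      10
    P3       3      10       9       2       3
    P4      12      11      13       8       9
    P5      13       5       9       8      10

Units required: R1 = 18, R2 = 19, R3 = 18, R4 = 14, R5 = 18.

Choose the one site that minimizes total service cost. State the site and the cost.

Choose P3 only; total service cost 488.

With exactly 1 open, each office uses its cheapest among the chosen.
{P3}: R1→P3 3·18=54, R2→P3 10·19=190, R3→P3 9·18=162, R4→P3 2·14=28, R5→P3 3·18=54. Service cost 488.
{P1}: service cost 682
{P5}: service cost 783
Among all 5 size-1 choices, {P3} is lowest.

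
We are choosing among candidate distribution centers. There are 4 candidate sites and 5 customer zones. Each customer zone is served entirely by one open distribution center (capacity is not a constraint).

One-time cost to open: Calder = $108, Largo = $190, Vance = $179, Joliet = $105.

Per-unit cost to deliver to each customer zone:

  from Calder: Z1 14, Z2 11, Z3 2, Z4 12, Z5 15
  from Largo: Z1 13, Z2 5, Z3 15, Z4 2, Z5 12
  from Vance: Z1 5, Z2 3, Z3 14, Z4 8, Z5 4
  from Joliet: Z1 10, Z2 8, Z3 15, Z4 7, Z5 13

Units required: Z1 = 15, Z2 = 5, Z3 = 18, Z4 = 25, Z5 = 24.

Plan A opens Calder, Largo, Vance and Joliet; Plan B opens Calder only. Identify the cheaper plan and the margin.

Plan A: {Calder, Largo, Vance, Joliet}: Z1→Vance 5·15=75, Z2→Vance 3·5=15, Z3→Calder 2·18=36, Z4→Largo 2·25=50, Z5→Vance 4·24=96. Service 272; fixed 582; total 854.
Plan B: {Calder}: Z1→Calder 14·15=210, Z2→Calder 11·5=55, Z3→Calder 2·18=36, Z4→Calder 12·25=300, Z5→Calder 15·24=360. Service 961; fixed 108; total 1069.
Difference: |854 − 1069| = 215.

Plan A is cheaper by 215.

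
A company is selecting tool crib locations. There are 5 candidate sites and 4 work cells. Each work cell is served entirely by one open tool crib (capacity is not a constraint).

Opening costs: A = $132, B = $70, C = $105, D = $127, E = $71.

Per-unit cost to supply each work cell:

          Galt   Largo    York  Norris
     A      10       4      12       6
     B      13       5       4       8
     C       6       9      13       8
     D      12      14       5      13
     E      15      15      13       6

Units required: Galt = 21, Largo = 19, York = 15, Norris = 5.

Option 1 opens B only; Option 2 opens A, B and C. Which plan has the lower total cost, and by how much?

Option 1 is cheaper by 61.

Option 1: {B}: Galt→B 13·21=273, Largo→B 5·19=95, York→B 4·15=60, Norris→B 8·5=40. Service 468; fixed 70; total 538.
Option 2: {A, B, C}: Galt→C 6·21=126, Largo→A 4·19=76, York→B 4·15=60, Norris→A 6·5=30. Service 292; fixed 307; total 599.
Difference: |538 − 599| = 61.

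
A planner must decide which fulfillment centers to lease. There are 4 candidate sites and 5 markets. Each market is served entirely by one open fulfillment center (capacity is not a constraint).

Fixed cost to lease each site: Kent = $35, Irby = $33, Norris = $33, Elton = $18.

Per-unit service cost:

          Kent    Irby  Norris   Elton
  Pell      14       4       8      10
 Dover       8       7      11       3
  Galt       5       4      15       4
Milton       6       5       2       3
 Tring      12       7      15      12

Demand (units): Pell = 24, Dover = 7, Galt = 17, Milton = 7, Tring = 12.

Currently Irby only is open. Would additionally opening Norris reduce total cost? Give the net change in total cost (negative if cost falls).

No — net change +12 (cost rises by 12).

Current service cost with {Irby}: 332.
Adding Norris: each market re-picks its cheapest; new service cost 311, saving 21.
Extra fixed cost: 33. Net change = 33 − 21 = 12.
(Totals: 365 → 377.)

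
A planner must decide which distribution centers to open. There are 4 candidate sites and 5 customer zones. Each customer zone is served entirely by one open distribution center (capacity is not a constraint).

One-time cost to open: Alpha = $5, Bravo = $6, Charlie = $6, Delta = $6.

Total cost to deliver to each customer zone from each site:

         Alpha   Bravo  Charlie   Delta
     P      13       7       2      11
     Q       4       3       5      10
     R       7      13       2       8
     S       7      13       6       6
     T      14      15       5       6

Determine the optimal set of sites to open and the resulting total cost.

For any fixed open set, each customer zone goes to its cheapest open site; total = fixed + service.
{Charlie}: P→Charlie 2, Q→Charlie 5, R→Charlie 2, S→Charlie 6, T→Charlie 5. Service 20; fixed 6; total 26.
{Alpha, Charlie}: service 19 + fixed 11 = 30
{Bravo, Charlie}: P→Charlie 2, Q→Bravo 3, R→Charlie 2, S→Charlie 6, T→Charlie 5. Service 18; fixed 12; total 30.
{Alpha, Bravo, Charlie, Delta}: service 18 + fixed 23 = 41
(All 15 nonempty subsets were checked; Charlie only is lowest.)

Open Charlie only; minimum total cost 26.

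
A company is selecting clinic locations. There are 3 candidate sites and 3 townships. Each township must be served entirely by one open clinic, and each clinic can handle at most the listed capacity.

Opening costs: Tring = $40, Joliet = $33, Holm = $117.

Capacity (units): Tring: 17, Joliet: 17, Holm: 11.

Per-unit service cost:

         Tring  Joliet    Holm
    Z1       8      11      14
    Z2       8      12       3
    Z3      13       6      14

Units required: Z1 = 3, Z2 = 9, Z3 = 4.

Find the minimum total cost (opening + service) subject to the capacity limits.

Minimum total cost: 188

Open {Tring}: Z1→Tring 8·3=24, Z2→Tring 8·9=72, Z3→Tring 13·4=52.
Loads: Tring carries 16/17. Service 148; fixed 40; total 188.
Next best feasible plan costs 193.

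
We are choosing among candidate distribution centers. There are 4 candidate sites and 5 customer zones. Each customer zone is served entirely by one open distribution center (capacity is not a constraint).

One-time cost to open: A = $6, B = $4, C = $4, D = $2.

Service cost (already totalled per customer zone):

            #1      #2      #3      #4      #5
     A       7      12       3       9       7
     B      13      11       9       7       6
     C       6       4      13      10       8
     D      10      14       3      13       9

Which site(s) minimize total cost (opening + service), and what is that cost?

Open B, C and D; minimum total cost 36.

For any fixed open set, each customer zone goes to its cheapest open site; total = fixed + service.
{B, C, D}: #1→C 6, #2→C 4, #3→D 3, #4→B 7, #5→B 6. Service 26; fixed 10; total 36.
{C, D}: #1→C 6, #2→C 4, #3→D 3, #4→C 10, #5→C 8. Service 31; fixed 6; total 37.
{A, C}: service 29 + fixed 10 = 39
{A, B, C, D}: service 26 + fixed 16 = 42
No other subset beats 36.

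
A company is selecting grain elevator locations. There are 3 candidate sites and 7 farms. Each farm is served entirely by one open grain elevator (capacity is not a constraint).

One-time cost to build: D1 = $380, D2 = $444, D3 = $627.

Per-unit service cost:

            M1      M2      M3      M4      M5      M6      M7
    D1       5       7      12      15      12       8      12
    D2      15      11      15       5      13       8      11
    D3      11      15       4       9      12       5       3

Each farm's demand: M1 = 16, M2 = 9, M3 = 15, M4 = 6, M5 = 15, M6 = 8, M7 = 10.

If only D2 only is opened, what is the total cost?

Each farm is assigned to its cheapest site among the open ones.
{D2}: M1→D2 15·16=240, M2→D2 11·9=99, M3→D2 15·15=225, M4→D2 5·6=30, M5→D2 13·15=195, M6→D2 8·8=64, M7→D2 11·10=110. Service 963; fixed 444; total 1407.

Total cost: 1407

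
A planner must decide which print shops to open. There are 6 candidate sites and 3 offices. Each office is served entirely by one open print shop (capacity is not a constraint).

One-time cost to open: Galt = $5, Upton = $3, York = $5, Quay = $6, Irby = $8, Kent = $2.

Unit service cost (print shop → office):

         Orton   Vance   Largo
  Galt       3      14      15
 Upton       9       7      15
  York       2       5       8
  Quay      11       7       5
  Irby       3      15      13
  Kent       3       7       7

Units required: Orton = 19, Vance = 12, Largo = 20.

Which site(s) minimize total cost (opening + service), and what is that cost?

For any fixed open set, each office goes to its cheapest open site; total = fixed + service.
{York, Quay}: Orton→York 2·19=38, Vance→York 5·12=60, Largo→Quay 5·20=100. Service 198; fixed 11; total 209.
{York, Quay, Kent}: service 198 + fixed 13 = 211
{Upton, York, Quay}: Orton→York 2·19=38, Vance→York 5·12=60, Largo→Quay 5·20=100. Service 198; fixed 14; total 212.
{Galt, Upton, York, Quay, Irby, Kent}: service 198 + fixed 29 = 227
No other subset beats 209.

Open York and Quay; minimum total cost 209.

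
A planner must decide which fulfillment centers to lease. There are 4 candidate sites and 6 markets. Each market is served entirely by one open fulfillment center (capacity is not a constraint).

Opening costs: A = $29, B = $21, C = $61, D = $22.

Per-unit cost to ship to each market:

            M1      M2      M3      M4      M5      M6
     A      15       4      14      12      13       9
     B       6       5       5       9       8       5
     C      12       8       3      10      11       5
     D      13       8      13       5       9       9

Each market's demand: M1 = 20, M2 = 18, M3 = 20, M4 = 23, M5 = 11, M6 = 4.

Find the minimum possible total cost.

For any fixed open set, each market goes to its cheapest open site; total = fixed + service.
{B, D}: M1→B 6·20=120, M2→B 5·18=90, M3→B 5·20=100, M4→D 5·23=115, M5→B 8·11=88, M6→B 5·4=20. Service 533; fixed 43; total 576.
{A, B, D}: service 515 + fixed 72 = 587
{B, C, D}: service 493 + fixed 104 = 597
{A, B, C, D}: M1→B 6·20=120, M2→A 4·18=72, M3→C 3·20=60, M4→D 5·23=115, M5→B 8·11=88, M6→B 5·4=20. Service 475; fixed 133; total 608.
(All 15 nonempty subsets were checked; B and D is lowest.)

Minimum total cost: 576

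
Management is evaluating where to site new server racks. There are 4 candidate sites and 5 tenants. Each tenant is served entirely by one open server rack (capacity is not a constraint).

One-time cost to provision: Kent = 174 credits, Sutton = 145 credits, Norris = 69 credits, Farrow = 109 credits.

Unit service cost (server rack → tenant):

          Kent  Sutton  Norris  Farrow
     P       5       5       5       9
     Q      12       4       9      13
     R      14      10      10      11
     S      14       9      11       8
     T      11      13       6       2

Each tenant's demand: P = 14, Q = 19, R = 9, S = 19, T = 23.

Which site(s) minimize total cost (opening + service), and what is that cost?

For any fixed open set, each tenant goes to its cheapest open site; total = fixed + service.
{Sutton, Farrow}: P→Sutton 5·14=70, Q→Sutton 4·19=76, R→Sutton 10·9=90, S→Farrow 8·19=152, T→Farrow 2·23=46. Service 434; fixed 254; total 688.
{Norris, Farrow}: P→Norris 5·14=70, Q→Norris 9·19=171, R→Norris 10·9=90, S→Farrow 8·19=152, T→Farrow 2·23=46. Service 529; fixed 178; total 707.
{Norris}: service 678 + fixed 69 = 747
{Kent, Sutton, Norris, Farrow}: service 434 + fixed 497 = 931
(All 15 nonempty subsets were checked; Sutton and Farrow is lowest.)

Open Sutton and Farrow; minimum total cost 688.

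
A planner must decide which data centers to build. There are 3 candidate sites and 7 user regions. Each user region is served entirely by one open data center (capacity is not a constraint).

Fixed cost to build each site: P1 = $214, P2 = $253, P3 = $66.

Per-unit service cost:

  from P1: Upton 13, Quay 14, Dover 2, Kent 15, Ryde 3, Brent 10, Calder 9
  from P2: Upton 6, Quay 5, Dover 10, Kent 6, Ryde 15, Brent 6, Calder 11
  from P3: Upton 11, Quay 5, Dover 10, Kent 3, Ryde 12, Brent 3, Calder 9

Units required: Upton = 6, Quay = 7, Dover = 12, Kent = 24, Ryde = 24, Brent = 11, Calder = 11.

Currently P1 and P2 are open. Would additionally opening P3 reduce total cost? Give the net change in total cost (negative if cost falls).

Yes — net change −39 (cost falls by 39).

Current service cost with {P1, P2}: 476.
Adding P3: each user region re-picks its cheapest; new service cost 371, saving 105.
Extra fixed cost: 66. Net change = 66 − 105 = -39.
(Totals: 943 → 904.)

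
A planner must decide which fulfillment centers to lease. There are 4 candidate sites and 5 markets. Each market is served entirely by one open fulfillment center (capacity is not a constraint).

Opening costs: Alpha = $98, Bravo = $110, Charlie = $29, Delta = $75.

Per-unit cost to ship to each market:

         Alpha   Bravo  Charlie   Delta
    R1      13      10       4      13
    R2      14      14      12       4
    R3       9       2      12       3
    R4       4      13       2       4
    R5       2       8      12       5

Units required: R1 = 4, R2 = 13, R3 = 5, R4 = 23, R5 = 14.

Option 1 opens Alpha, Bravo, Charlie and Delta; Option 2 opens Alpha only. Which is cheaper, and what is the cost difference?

Option 1: {Alpha, Bravo, Charlie, Delta}: R1→Charlie 4·4=16, R2→Delta 4·13=52, R3→Bravo 2·5=10, R4→Charlie 2·23=46, R5→Alpha 2·14=28. Service 152; fixed 312; total 464.
Option 2: {Alpha}: R1→Alpha 13·4=52, R2→Alpha 14·13=182, R3→Alpha 9·5=45, R4→Alpha 4·23=92, R5→Alpha 2·14=28. Service 399; fixed 98; total 497.
Difference: |464 − 497| = 33.

Option 1 is cheaper by 33.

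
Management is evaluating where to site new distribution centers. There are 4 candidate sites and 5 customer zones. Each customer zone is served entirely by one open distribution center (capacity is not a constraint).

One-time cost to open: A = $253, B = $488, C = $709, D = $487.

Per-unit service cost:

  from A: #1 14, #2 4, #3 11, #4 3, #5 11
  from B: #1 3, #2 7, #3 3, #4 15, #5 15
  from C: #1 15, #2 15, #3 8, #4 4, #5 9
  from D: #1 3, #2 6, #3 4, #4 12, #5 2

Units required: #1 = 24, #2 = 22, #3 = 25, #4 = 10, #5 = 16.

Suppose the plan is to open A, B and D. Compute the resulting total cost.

Each customer zone is assigned to its cheapest site among the open ones.
{A, B, D}: #1→B 3·24=72, #2→A 4·22=88, #3→B 3·25=75, #4→A 3·10=30, #5→D 2·16=32. Service 297; fixed 1228; total 1525.

Total cost: 1525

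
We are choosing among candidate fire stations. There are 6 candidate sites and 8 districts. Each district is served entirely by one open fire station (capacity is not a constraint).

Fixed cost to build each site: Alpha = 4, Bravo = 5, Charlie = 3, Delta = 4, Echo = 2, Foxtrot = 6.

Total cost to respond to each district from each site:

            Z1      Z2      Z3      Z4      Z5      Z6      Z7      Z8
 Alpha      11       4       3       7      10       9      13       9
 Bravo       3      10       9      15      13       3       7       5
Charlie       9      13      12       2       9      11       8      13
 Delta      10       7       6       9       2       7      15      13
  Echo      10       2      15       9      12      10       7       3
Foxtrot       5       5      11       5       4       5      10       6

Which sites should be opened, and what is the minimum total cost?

For any fixed open set, each district goes to its cheapest open site; total = fixed + service.
{Bravo, Charlie, Delta, Echo}: Z1→Bravo 3, Z2→Echo 2, Z3→Delta 6, Z4→Charlie 2, Z5→Delta 2, Z6→Bravo 3, Z7→Bravo 7, Z8→Echo 3. Service 28; fixed 14; total 42.
{Alpha, Bravo, Charlie, Delta, Echo}: Z1→Bravo 3, Z2→Echo 2, Z3→Alpha 3, Z4→Charlie 2, Z5→Delta 2, Z6→Bravo 3, Z7→Bravo 7, Z8→Echo 3. Service 25; fixed 18; total 43.
{Alpha, Bravo, Charlie, Delta}: service 29 + fixed 16 = 45
{Alpha, Bravo, Charlie, Delta, Echo, Foxtrot}: service 25 + fixed 24 = 49
No other subset beats 42.

Open Bravo, Charlie, Delta and Echo; minimum total cost 42.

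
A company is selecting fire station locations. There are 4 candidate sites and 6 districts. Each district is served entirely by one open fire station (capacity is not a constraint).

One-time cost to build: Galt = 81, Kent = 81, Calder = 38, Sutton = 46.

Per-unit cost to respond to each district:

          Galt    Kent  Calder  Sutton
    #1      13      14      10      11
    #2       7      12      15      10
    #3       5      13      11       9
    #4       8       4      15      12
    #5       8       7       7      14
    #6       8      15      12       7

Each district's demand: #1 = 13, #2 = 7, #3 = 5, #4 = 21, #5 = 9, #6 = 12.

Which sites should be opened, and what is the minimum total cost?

Open Kent and Sutton; minimum total cost 616.

For any fixed open set, each district goes to its cheapest open site; total = fixed + service.
{Kent, Sutton}: #1→Sutton 11·13=143, #2→Sutton 10·7=70, #3→Sutton 9·5=45, #4→Kent 4·21=84, #5→Kent 7·9=63, #6→Sutton 7·12=84. Service 489; fixed 127; total 616.
{Kent, Calder, Sutton}: #1→Calder 10·13=130, #2→Sutton 10·7=70, #3→Sutton 9·5=45, #4→Kent 4·21=84, #5→Kent 7·9=63, #6→Sutton 7·12=84. Service 476; fixed 165; total 641.
{Galt, Kent, Calder}: service 447 + fixed 200 = 647
{Galt, Kent, Calder, Sutton}: service 435 + fixed 246 = 681
No other subset beats 616.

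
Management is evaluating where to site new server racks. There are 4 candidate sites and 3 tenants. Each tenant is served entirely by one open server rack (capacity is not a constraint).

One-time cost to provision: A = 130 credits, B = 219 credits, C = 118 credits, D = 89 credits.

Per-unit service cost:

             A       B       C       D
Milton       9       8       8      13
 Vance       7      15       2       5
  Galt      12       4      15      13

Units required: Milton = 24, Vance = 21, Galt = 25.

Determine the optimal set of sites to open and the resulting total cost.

For any fixed open set, each tenant goes to its cheapest open site; total = fixed + service.
{B, C}: Milton→B 8·24=192, Vance→C 2·21=42, Galt→B 4·25=100. Service 334; fixed 337; total 671.
{B, D}: service 397 + fixed 308 = 705
{C}: Milton→C 8·24=192, Vance→C 2·21=42, Galt→C 15·25=375. Service 609; fixed 118; total 727.
{A, B, C, D}: service 334 + fixed 556 = 890
No other subset beats 671.

Open B and C; minimum total cost 671.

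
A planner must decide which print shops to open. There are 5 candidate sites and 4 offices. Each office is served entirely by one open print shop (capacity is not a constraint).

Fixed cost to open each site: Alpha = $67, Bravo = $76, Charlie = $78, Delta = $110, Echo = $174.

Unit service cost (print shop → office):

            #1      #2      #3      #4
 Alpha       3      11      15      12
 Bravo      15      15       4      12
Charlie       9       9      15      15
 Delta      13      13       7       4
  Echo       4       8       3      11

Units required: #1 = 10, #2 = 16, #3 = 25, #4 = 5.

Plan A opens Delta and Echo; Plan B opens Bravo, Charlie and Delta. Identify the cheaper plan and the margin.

Plan A is cheaper by 71.

Plan A: {Delta, Echo}: #1→Echo 4·10=40, #2→Echo 8·16=128, #3→Echo 3·25=75, #4→Delta 4·5=20. Service 263; fixed 284; total 547.
Plan B: {Bravo, Charlie, Delta}: #1→Charlie 9·10=90, #2→Charlie 9·16=144, #3→Bravo 4·25=100, #4→Delta 4·5=20. Service 354; fixed 264; total 618.
Difference: |547 − 618| = 71.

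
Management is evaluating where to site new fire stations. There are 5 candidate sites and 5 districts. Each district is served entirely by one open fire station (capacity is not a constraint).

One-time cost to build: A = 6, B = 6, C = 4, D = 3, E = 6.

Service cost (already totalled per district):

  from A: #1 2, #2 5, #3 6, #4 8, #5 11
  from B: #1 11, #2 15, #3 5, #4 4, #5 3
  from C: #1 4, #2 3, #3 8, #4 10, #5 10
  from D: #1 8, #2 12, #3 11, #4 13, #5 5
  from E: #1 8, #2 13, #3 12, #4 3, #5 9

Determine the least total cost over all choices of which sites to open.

Minimum total cost: 29

For any fixed open set, each district goes to its cheapest open site; total = fixed + service.
{B, C}: #1→C 4, #2→C 3, #3→B 5, #4→B 4, #5→B 3. Service 19; fixed 10; total 29.
{A, B}: service 19 + fixed 12 = 31
{B, C, D}: service 19 + fixed 13 = 32
{A, B, C, D, E}: service 16 + fixed 25 = 41
No other subset beats 29.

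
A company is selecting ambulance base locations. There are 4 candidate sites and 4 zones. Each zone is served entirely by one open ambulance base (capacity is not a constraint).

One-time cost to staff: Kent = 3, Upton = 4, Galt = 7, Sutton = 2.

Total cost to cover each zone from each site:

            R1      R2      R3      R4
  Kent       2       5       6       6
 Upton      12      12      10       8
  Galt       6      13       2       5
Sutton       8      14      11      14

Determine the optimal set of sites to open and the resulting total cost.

For any fixed open set, each zone goes to its cheapest open site; total = fixed + service.
{Kent}: R1→Kent 2, R2→Kent 5, R3→Kent 6, R4→Kent 6. Service 19; fixed 3; total 22.
{Kent, Galt}: service 14 + fixed 10 = 24
{Kent, Sutton}: service 19 + fixed 5 = 24
{Kent, Upton, Galt, Sutton}: service 14 + fixed 16 = 30
No other subset beats 22.

Open Kent only; minimum total cost 22.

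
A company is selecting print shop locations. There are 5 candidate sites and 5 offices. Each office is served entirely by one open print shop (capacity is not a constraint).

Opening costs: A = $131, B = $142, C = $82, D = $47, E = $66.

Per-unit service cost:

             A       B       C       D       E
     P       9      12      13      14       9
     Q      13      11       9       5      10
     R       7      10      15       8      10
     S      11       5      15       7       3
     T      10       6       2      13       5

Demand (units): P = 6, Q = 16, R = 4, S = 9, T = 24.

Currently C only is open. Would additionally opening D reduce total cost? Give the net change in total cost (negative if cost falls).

Yes — net change −117 (cost falls by 117).

Current service cost with {C}: 465.
Adding D: each office re-picks its cheapest; new service cost 301, saving 164.
Extra fixed cost: 47. Net change = 47 − 164 = -117.
(Totals: 547 → 430.)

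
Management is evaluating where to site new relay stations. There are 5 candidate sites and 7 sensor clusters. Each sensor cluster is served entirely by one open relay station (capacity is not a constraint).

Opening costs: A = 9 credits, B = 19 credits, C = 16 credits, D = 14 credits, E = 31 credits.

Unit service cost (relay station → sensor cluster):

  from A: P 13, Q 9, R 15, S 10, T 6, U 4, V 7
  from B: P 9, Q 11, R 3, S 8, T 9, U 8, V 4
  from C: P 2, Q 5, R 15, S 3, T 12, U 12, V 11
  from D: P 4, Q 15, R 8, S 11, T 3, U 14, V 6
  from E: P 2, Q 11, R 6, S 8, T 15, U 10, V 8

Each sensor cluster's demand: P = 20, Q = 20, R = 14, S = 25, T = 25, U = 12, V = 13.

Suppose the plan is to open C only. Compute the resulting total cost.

Total cost: 1028

Each sensor cluster is assigned to its cheapest site among the open ones.
{C}: P→C 2·20=40, Q→C 5·20=100, R→C 15·14=210, S→C 3·25=75, T→C 12·25=300, U→C 12·12=144, V→C 11·13=143. Service 1012; fixed 16; total 1028.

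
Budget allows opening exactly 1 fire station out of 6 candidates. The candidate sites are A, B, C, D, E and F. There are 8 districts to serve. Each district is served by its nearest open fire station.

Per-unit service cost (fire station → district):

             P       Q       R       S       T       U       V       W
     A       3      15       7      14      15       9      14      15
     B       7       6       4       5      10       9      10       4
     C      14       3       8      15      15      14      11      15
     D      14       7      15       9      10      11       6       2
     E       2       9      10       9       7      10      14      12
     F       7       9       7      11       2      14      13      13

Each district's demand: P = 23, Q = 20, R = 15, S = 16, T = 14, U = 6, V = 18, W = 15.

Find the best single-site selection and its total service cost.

Choose B only; total service cost 855.

With exactly 1 open, each district uses its cheapest among the chosen.
{B}: P→B 7·23=161, Q→B 6·20=120, R→B 4·15=60, S→B 5·16=80, T→B 10·14=140, U→B 9·6=54, V→B 10·18=180, W→B 4·15=60. Service cost 855.
{E}: service cost 1110
{F}: service cost 1163
Among all 6 size-1 choices, {B} is lowest.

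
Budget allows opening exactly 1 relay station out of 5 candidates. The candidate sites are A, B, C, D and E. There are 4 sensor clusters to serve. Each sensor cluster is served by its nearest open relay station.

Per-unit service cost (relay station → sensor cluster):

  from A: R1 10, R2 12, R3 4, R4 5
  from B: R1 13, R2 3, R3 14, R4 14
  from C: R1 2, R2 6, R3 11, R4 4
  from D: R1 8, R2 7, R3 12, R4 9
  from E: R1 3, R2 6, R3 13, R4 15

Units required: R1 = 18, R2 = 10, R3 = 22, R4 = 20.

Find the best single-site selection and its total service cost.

Choose C only; total service cost 418.

With exactly 1 open, each sensor cluster uses its cheapest among the chosen.
{C}: R1→C 2·18=36, R2→C 6·10=60, R3→C 11·22=242, R4→C 4·20=80. Service cost 418.
{A}: service cost 488
{D}: service cost 658
Among all 5 size-1 choices, {C} is lowest.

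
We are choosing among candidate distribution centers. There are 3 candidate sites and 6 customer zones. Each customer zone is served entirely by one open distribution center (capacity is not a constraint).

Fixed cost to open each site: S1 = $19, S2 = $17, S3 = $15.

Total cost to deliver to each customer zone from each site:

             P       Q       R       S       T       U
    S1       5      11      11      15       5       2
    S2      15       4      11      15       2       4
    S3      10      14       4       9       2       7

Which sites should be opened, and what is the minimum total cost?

Open S3 only; minimum total cost 61.

For any fixed open set, each customer zone goes to its cheapest open site; total = fixed + service.
{S3}: P→S3 10, Q→S3 14, R→S3 4, S→S3 9, T→S3 2, U→S3 7. Service 46; fixed 15; total 61.
{S2, S3}: P→S3 10, Q→S2 4, R→S3 4, S→S3 9, T→S2 2, U→S2 4. Service 33; fixed 32; total 65.
{S1, S3}: service 33 + fixed 34 = 67
{S1, S2, S3}: service 26 + fixed 51 = 77
No other subset beats 61.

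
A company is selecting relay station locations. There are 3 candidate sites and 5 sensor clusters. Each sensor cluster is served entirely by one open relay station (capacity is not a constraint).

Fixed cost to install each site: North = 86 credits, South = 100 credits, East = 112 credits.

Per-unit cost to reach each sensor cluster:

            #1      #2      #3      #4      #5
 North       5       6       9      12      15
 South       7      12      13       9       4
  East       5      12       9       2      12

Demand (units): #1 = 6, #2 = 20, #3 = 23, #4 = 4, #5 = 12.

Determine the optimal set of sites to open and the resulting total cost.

For any fixed open set, each sensor cluster goes to its cheapest open site; total = fixed + service.
{North, South}: #1→North 5·6=30, #2→North 6·20=120, #3→North 9·23=207, #4→South 9·4=36, #5→South 4·12=48. Service 441; fixed 186; total 627.
{North}: service 585 + fixed 86 = 671
{North, East}: service 509 + fixed 198 = 707
{North, South, East}: service 413 + fixed 298 = 711
(All 7 nonempty subsets were checked; North and South is lowest.)

Open North and South; minimum total cost 627.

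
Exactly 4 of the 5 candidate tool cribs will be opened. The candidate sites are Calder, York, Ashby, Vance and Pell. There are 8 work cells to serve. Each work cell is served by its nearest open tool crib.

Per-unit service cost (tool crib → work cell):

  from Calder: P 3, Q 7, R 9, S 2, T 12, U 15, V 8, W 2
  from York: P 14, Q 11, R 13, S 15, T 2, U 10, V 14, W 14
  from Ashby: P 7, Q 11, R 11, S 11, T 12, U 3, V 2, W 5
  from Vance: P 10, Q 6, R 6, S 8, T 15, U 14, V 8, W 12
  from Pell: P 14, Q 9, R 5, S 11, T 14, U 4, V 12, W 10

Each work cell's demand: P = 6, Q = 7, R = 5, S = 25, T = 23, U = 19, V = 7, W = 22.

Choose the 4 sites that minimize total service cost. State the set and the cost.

Choose Calder, York, Ashby and Vance; total service cost 301.

With exactly 4 open, each work cell uses its cheapest among the chosen.
{Calder, York, Ashby, Vance}: P→Calder 3·6=18, Q→Vance 6·7=42, R→Vance 6·5=30, S→Calder 2·25=50, T→York 2·23=46, U→Ashby 3·19=57, V→Ashby 2·7=14, W→Calder 2·22=44. Service cost 301.
{Calder, York, Ashby, Pell}: service cost 303
{Calder, York, Vance, Pell}: service cost 357
Among all 5 size-4 choices, {Calder, York, Ashby, Vance} is lowest.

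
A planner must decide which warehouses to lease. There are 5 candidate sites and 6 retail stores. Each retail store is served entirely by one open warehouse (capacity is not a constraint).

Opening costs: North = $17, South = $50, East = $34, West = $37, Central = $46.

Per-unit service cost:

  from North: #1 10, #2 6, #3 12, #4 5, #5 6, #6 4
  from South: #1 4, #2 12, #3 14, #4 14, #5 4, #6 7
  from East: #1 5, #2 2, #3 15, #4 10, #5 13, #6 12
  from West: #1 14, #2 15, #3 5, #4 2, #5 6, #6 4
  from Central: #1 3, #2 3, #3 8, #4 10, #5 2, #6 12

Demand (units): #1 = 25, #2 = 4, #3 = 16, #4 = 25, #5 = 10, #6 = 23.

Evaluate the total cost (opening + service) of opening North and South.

Total cost: 640

Each retail store is assigned to its cheapest site among the open ones.
{North, South}: #1→South 4·25=100, #2→North 6·4=24, #3→North 12·16=192, #4→North 5·25=125, #5→South 4·10=40, #6→North 4·23=92. Service 573; fixed 67; total 640.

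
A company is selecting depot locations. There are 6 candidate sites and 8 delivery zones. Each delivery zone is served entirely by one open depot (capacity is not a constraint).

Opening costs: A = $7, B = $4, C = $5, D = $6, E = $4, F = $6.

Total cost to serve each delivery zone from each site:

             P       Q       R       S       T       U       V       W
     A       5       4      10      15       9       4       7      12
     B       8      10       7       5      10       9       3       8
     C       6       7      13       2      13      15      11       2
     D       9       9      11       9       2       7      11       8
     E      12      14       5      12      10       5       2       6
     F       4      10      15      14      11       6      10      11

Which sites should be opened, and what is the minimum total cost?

Open C, D and E; minimum total cost 46.

For any fixed open set, each delivery zone goes to its cheapest open site; total = fixed + service.
{C, D, E}: P→C 6, Q→C 7, R→E 5, S→C 2, T→D 2, U→E 5, V→E 2, W→C 2. Service 31; fixed 15; total 46.
{A, C, D, E}: service 26 + fixed 22 = 48
{C, E}: P→C 6, Q→C 7, R→E 5, S→C 2, T→E 10, U→E 5, V→E 2, W→C 2. Service 39; fixed 9; total 48.
{A, B, C, D, E, F}: P→F 4, Q→A 4, R→E 5, S→C 2, T→D 2, U→A 4, V→E 2, W→C 2. Service 25; fixed 32; total 57.
No other subset beats 46.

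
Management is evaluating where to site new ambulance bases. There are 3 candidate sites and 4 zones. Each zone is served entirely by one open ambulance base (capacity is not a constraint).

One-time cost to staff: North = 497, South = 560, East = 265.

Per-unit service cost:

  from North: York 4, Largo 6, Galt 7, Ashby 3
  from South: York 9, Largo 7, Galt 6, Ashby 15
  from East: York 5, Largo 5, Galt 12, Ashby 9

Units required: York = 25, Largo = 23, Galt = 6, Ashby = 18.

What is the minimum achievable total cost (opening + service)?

Minimum total cost: 739

For any fixed open set, each zone goes to its cheapest open site; total = fixed + service.
{East}: York→East 5·25=125, Largo→East 5·23=115, Galt→East 12·6=72, Ashby→East 9·18=162. Service 474; fixed 265; total 739.
{North}: service 334 + fixed 497 = 831
{North, East}: York→North 4·25=100, Largo→East 5·23=115, Galt→North 7·6=42, Ashby→North 3·18=54. Service 311; fixed 762; total 1073.
{North, South, East}: service 305 + fixed 1322 = 1627
(All 7 nonempty subsets were checked; East only is lowest.)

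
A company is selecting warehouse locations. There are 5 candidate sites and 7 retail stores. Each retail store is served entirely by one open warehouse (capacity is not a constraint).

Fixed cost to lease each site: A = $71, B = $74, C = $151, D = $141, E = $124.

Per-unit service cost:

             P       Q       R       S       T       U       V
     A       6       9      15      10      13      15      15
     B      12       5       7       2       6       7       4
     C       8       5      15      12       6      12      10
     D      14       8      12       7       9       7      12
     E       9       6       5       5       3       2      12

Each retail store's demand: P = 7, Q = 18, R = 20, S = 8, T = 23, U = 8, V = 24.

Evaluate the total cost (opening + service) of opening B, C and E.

Total cost: 792

Each retail store is assigned to its cheapest site among the open ones.
{B, C, E}: P→C 8·7=56, Q→B 5·18=90, R→E 5·20=100, S→B 2·8=16, T→E 3·23=69, U→E 2·8=16, V→B 4·24=96. Service 443; fixed 349; total 792.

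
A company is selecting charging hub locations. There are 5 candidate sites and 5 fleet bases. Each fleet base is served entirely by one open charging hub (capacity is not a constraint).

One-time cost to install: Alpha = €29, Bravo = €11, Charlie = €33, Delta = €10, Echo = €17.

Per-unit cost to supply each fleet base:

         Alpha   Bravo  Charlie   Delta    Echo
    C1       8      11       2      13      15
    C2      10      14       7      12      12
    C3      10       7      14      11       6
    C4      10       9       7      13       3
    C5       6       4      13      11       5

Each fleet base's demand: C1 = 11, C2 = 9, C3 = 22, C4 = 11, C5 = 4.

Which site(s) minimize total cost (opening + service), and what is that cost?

For any fixed open set, each fleet base goes to its cheapest open site; total = fixed + service.
{Charlie, Echo}: C1→Charlie 2·11=22, C2→Charlie 7·9=63, C3→Echo 6·22=132, C4→Echo 3·11=33, C5→Echo 5·4=20. Service 270; fixed 50; total 320.
{Bravo, Charlie, Echo}: service 266 + fixed 61 = 327
{Charlie, Delta, Echo}: service 270 + fixed 60 = 330
{Alpha, Bravo, Charlie, Delta, Echo}: service 266 + fixed 100 = 366
No other subset beats 320.

Open Charlie and Echo; minimum total cost 320.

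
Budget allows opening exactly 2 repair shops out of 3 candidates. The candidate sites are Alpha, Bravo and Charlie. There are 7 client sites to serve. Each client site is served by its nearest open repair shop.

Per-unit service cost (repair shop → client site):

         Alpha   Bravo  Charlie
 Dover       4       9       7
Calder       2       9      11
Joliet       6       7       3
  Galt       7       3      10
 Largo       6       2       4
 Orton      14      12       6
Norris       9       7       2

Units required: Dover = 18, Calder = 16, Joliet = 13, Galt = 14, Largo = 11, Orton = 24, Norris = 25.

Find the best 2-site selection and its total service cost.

Choose Alpha and Charlie; total service cost 479.

With exactly 2 open, each client site uses its cheapest among the chosen.
{Alpha, Charlie}: Dover→Alpha 4·18=72, Calder→Alpha 2·16=32, Joliet→Charlie 3·13=39, Galt→Alpha 7·14=98, Largo→Charlie 4·11=44, Orton→Charlie 6·24=144, Norris→Charlie 2·25=50. Service cost 479.
{Bravo, Charlie}: service cost 567
{Alpha, Bravo}: service cost 709
Among all 3 size-2 choices, {Alpha, Charlie} is lowest.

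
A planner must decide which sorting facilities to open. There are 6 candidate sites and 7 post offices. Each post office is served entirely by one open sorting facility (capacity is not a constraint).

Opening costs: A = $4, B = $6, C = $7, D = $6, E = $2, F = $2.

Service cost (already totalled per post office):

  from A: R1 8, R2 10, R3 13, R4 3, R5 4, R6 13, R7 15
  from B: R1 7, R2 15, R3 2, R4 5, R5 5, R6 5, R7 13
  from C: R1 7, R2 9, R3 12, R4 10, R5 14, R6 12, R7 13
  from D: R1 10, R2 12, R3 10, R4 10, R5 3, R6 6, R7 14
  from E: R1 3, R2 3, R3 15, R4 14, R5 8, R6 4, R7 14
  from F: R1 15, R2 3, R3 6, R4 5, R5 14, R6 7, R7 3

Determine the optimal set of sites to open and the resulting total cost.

For any fixed open set, each post office goes to its cheapest open site; total = fixed + service.
{A, E, F}: R1→E 3, R2→E 3, R3→F 6, R4→A 3, R5→A 4, R6→E 4, R7→F 3. Service 26; fixed 8; total 34.
{B, E, F}: service 25 + fixed 10 = 35
{A, B, E, F}: service 22 + fixed 14 = 36
{A, B, C, D, E, F}: R1→E 3, R2→E 3, R3→B 2, R4→A 3, R5→D 3, R6→E 4, R7→F 3. Service 21; fixed 27; total 48.
No other subset beats 34.

Open A, E and F; minimum total cost 34.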